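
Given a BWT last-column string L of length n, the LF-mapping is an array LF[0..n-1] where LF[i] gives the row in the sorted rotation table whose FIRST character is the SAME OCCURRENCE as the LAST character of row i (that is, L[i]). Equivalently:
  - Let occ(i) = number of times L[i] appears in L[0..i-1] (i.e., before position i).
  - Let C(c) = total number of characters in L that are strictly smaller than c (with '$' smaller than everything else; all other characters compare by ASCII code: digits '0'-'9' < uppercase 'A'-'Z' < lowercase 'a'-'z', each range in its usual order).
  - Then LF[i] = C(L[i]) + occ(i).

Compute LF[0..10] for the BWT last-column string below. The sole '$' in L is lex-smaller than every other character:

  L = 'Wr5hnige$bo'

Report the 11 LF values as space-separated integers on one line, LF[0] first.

Char counts: '$':1, '5':1, 'W':1, 'b':1, 'e':1, 'g':1, 'h':1, 'i':1, 'n':1, 'o':1, 'r':1
C (first-col start): C('$')=0, C('5')=1, C('W')=2, C('b')=3, C('e')=4, C('g')=5, C('h')=6, C('i')=7, C('n')=8, C('o')=9, C('r')=10
L[0]='W': occ=0, LF[0]=C('W')+0=2+0=2
L[1]='r': occ=0, LF[1]=C('r')+0=10+0=10
L[2]='5': occ=0, LF[2]=C('5')+0=1+0=1
L[3]='h': occ=0, LF[3]=C('h')+0=6+0=6
L[4]='n': occ=0, LF[4]=C('n')+0=8+0=8
L[5]='i': occ=0, LF[5]=C('i')+0=7+0=7
L[6]='g': occ=0, LF[6]=C('g')+0=5+0=5
L[7]='e': occ=0, LF[7]=C('e')+0=4+0=4
L[8]='$': occ=0, LF[8]=C('$')+0=0+0=0
L[9]='b': occ=0, LF[9]=C('b')+0=3+0=3
L[10]='o': occ=0, LF[10]=C('o')+0=9+0=9

Answer: 2 10 1 6 8 7 5 4 0 3 9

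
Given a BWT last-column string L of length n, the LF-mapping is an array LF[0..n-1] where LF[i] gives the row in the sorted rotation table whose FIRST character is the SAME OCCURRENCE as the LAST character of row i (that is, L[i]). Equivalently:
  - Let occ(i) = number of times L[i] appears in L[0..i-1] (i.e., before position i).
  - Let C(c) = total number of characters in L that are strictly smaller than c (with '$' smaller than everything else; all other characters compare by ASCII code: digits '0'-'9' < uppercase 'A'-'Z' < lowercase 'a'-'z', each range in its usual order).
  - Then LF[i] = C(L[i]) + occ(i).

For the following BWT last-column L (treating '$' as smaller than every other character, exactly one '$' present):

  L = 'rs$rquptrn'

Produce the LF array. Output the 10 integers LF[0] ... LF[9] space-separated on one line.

Char counts: '$':1, 'n':1, 'p':1, 'q':1, 'r':3, 's':1, 't':1, 'u':1
C (first-col start): C('$')=0, C('n')=1, C('p')=2, C('q')=3, C('r')=4, C('s')=7, C('t')=8, C('u')=9
L[0]='r': occ=0, LF[0]=C('r')+0=4+0=4
L[1]='s': occ=0, LF[1]=C('s')+0=7+0=7
L[2]='$': occ=0, LF[2]=C('$')+0=0+0=0
L[3]='r': occ=1, LF[3]=C('r')+1=4+1=5
L[4]='q': occ=0, LF[4]=C('q')+0=3+0=3
L[5]='u': occ=0, LF[5]=C('u')+0=9+0=9
L[6]='p': occ=0, LF[6]=C('p')+0=2+0=2
L[7]='t': occ=0, LF[7]=C('t')+0=8+0=8
L[8]='r': occ=2, LF[8]=C('r')+2=4+2=6
L[9]='n': occ=0, LF[9]=C('n')+0=1+0=1

Answer: 4 7 0 5 3 9 2 8 6 1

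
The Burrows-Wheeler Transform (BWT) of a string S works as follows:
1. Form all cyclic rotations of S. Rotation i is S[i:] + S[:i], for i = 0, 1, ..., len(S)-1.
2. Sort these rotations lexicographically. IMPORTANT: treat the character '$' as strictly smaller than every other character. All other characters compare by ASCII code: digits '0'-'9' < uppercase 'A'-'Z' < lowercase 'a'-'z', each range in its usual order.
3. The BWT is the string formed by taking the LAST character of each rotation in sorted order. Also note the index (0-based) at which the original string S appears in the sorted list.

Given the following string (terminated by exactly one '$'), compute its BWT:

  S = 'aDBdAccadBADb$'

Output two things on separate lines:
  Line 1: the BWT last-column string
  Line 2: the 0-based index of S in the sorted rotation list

Answer: bBddDaA$cDcABa
7

Derivation:
All 14 rotations (rotation i = S[i:]+S[:i]):
  rot[0] = aDBdAccadBADb$
  rot[1] = DBdAccadBADb$a
  rot[2] = BdAccadBADb$aD
  rot[3] = dAccadBADb$aDB
  rot[4] = AccadBADb$aDBd
  rot[5] = ccadBADb$aDBdA
  rot[6] = cadBADb$aDBdAc
  rot[7] = adBADb$aDBdAcc
  rot[8] = dBADb$aDBdAcca
  rot[9] = BADb$aDBdAccad
  rot[10] = ADb$aDBdAccadB
  rot[11] = Db$aDBdAccadBA
  rot[12] = b$aDBdAccadBAD
  rot[13] = $aDBdAccadBADb
Sorted (with $ < everything):
  sorted[0] = $aDBdAccadBADb  (last char: 'b')
  sorted[1] = ADb$aDBdAccadB  (last char: 'B')
  sorted[2] = AccadBADb$aDBd  (last char: 'd')
  sorted[3] = BADb$aDBdAccad  (last char: 'd')
  sorted[4] = BdAccadBADb$aD  (last char: 'D')
  sorted[5] = DBdAccadBADb$a  (last char: 'a')
  sorted[6] = Db$aDBdAccadBA  (last char: 'A')
  sorted[7] = aDBdAccadBADb$  (last char: '$')
  sorted[8] = adBADb$aDBdAcc  (last char: 'c')
  sorted[9] = b$aDBdAccadBAD  (last char: 'D')
  sorted[10] = cadBADb$aDBdAc  (last char: 'c')
  sorted[11] = ccadBADb$aDBdA  (last char: 'A')
  sorted[12] = dAccadBADb$aDB  (last char: 'B')
  sorted[13] = dBADb$aDBdAcca  (last char: 'a')
Last column: bBddDaA$cDcABa
Original string S is at sorted index 7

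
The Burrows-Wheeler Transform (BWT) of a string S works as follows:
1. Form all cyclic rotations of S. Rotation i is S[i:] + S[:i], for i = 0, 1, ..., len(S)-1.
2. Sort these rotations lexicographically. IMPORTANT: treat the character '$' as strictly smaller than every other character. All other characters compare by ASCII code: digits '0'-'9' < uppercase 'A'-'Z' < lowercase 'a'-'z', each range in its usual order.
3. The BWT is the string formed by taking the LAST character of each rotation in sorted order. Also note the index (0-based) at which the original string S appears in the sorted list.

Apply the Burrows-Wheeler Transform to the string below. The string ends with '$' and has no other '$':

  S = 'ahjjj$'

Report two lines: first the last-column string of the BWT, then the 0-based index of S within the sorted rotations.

All 6 rotations (rotation i = S[i:]+S[:i]):
  rot[0] = ahjjj$
  rot[1] = hjjj$a
  rot[2] = jjj$ah
  rot[3] = jj$ahj
  rot[4] = j$ahjj
  rot[5] = $ahjjj
Sorted (with $ < everything):
  sorted[0] = $ahjjj  (last char: 'j')
  sorted[1] = ahjjj$  (last char: '$')
  sorted[2] = hjjj$a  (last char: 'a')
  sorted[3] = j$ahjj  (last char: 'j')
  sorted[4] = jj$ahj  (last char: 'j')
  sorted[5] = jjj$ah  (last char: 'h')
Last column: j$ajjh
Original string S is at sorted index 1

Answer: j$ajjh
1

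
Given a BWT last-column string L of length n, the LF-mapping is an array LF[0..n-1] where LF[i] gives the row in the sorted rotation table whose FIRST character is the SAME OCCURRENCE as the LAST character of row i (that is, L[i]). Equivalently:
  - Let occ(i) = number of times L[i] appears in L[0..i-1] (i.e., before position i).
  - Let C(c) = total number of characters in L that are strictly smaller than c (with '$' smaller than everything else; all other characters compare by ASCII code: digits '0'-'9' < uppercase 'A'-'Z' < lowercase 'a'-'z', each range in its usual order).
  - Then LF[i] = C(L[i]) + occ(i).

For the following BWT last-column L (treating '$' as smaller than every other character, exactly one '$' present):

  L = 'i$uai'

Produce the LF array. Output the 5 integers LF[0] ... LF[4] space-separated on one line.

Answer: 2 0 4 1 3

Derivation:
Char counts: '$':1, 'a':1, 'i':2, 'u':1
C (first-col start): C('$')=0, C('a')=1, C('i')=2, C('u')=4
L[0]='i': occ=0, LF[0]=C('i')+0=2+0=2
L[1]='$': occ=0, LF[1]=C('$')+0=0+0=0
L[2]='u': occ=0, LF[2]=C('u')+0=4+0=4
L[3]='a': occ=0, LF[3]=C('a')+0=1+0=1
L[4]='i': occ=1, LF[4]=C('i')+1=2+1=3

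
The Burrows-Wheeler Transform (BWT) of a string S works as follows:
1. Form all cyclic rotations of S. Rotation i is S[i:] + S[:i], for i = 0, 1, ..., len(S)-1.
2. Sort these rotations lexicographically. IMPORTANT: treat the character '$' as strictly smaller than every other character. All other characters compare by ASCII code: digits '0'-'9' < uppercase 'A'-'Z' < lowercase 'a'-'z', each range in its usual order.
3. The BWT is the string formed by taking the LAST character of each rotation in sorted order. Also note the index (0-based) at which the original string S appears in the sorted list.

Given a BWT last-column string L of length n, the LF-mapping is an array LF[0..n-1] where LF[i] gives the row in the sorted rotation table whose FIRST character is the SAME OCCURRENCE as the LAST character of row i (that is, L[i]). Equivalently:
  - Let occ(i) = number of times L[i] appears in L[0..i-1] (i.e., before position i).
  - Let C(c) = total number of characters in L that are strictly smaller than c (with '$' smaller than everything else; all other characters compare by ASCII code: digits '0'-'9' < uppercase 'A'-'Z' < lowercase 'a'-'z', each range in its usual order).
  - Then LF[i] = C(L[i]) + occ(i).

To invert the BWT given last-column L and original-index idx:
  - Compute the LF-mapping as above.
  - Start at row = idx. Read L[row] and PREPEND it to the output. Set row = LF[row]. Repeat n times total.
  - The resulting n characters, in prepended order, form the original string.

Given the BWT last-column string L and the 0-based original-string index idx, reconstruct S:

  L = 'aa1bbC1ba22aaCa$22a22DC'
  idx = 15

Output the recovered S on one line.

LF mapping: 13 14 1 20 21 9 2 22 15 3 4 16 17 10 18 0 5 6 19 7 8 12 11
Walk LF starting at row 15, prepending L[row]:
  step 1: row=15, L[15]='$', prepend. Next row=LF[15]=0
  step 2: row=0, L[0]='a', prepend. Next row=LF[0]=13
  step 3: row=13, L[13]='C', prepend. Next row=LF[13]=10
  step 4: row=10, L[10]='2', prepend. Next row=LF[10]=4
  step 5: row=4, L[4]='b', prepend. Next row=LF[4]=21
  step 6: row=21, L[21]='D', prepend. Next row=LF[21]=12
  step 7: row=12, L[12]='a', prepend. Next row=LF[12]=17
  step 8: row=17, L[17]='2', prepend. Next row=LF[17]=6
  step 9: row=6, L[6]='1', prepend. Next row=LF[6]=2
  step 10: row=2, L[2]='1', prepend. Next row=LF[2]=1
  step 11: row=1, L[1]='a', prepend. Next row=LF[1]=14
  step 12: row=14, L[14]='a', prepend. Next row=LF[14]=18
  step 13: row=18, L[18]='a', prepend. Next row=LF[18]=19
  step 14: row=19, L[19]='2', prepend. Next row=LF[19]=7
  step 15: row=7, L[7]='b', prepend. Next row=LF[7]=22
  step 16: row=22, L[22]='C', prepend. Next row=LF[22]=11
  step 17: row=11, L[11]='a', prepend. Next row=LF[11]=16
  step 18: row=16, L[16]='2', prepend. Next row=LF[16]=5
  step 19: row=5, L[5]='C', prepend. Next row=LF[5]=9
  step 20: row=9, L[9]='2', prepend. Next row=LF[9]=3
  step 21: row=3, L[3]='b', prepend. Next row=LF[3]=20
  step 22: row=20, L[20]='2', prepend. Next row=LF[20]=8
  step 23: row=8, L[8]='a', prepend. Next row=LF[8]=15
Reversed output: a2b2C2aCb2aaa112aDb2Ca$

Answer: a2b2C2aCb2aaa112aDb2Ca$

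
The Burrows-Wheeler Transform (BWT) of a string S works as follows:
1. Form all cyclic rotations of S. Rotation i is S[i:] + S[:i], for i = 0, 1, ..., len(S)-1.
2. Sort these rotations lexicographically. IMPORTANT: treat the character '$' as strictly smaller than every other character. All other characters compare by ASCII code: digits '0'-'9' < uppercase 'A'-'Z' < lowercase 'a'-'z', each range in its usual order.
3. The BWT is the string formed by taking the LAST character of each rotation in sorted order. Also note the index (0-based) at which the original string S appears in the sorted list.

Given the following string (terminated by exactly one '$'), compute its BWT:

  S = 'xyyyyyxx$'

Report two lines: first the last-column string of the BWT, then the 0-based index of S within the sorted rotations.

All 9 rotations (rotation i = S[i:]+S[:i]):
  rot[0] = xyyyyyxx$
  rot[1] = yyyyyxx$x
  rot[2] = yyyyxx$xy
  rot[3] = yyyxx$xyy
  rot[4] = yyxx$xyyy
  rot[5] = yxx$xyyyy
  rot[6] = xx$xyyyyy
  rot[7] = x$xyyyyyx
  rot[8] = $xyyyyyxx
Sorted (with $ < everything):
  sorted[0] = $xyyyyyxx  (last char: 'x')
  sorted[1] = x$xyyyyyx  (last char: 'x')
  sorted[2] = xx$xyyyyy  (last char: 'y')
  sorted[3] = xyyyyyxx$  (last char: '$')
  sorted[4] = yxx$xyyyy  (last char: 'y')
  sorted[5] = yyxx$xyyy  (last char: 'y')
  sorted[6] = yyyxx$xyy  (last char: 'y')
  sorted[7] = yyyyxx$xy  (last char: 'y')
  sorted[8] = yyyyyxx$x  (last char: 'x')
Last column: xxy$yyyyx
Original string S is at sorted index 3

Answer: xxy$yyyyx
3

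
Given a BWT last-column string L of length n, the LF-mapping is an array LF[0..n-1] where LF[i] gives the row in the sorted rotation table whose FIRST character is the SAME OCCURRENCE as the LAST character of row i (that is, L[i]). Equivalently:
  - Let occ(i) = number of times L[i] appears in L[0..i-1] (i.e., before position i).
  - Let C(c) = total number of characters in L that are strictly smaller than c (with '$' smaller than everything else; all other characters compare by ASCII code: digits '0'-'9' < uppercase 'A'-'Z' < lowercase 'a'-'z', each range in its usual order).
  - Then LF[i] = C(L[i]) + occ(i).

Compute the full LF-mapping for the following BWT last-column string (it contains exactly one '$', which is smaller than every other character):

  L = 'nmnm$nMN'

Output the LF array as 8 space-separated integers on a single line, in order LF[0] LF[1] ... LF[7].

Answer: 5 3 6 4 0 7 1 2

Derivation:
Char counts: '$':1, 'M':1, 'N':1, 'm':2, 'n':3
C (first-col start): C('$')=0, C('M')=1, C('N')=2, C('m')=3, C('n')=5
L[0]='n': occ=0, LF[0]=C('n')+0=5+0=5
L[1]='m': occ=0, LF[1]=C('m')+0=3+0=3
L[2]='n': occ=1, LF[2]=C('n')+1=5+1=6
L[3]='m': occ=1, LF[3]=C('m')+1=3+1=4
L[4]='$': occ=0, LF[4]=C('$')+0=0+0=0
L[5]='n': occ=2, LF[5]=C('n')+2=5+2=7
L[6]='M': occ=0, LF[6]=C('M')+0=1+0=1
L[7]='N': occ=0, LF[7]=C('N')+0=2+0=2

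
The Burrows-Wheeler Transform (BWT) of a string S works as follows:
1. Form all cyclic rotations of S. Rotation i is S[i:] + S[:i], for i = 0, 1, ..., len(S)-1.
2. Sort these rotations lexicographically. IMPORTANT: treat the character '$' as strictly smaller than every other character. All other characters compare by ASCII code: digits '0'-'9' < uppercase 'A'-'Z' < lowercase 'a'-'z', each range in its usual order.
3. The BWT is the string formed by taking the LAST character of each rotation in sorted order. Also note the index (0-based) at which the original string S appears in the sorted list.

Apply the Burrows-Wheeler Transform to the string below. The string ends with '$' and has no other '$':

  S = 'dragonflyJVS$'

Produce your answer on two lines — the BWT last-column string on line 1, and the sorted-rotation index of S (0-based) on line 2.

Answer: SyVJr$nafogdl
5

Derivation:
All 13 rotations (rotation i = S[i:]+S[:i]):
  rot[0] = dragonflyJVS$
  rot[1] = ragonflyJVS$d
  rot[2] = agonflyJVS$dr
  rot[3] = gonflyJVS$dra
  rot[4] = onflyJVS$drag
  rot[5] = nflyJVS$drago
  rot[6] = flyJVS$dragon
  rot[7] = lyJVS$dragonf
  rot[8] = yJVS$dragonfl
  rot[9] = JVS$dragonfly
  rot[10] = VS$dragonflyJ
  rot[11] = S$dragonflyJV
  rot[12] = $dragonflyJVS
Sorted (with $ < everything):
  sorted[0] = $dragonflyJVS  (last char: 'S')
  sorted[1] = JVS$dragonfly  (last char: 'y')
  sorted[2] = S$dragonflyJV  (last char: 'V')
  sorted[3] = VS$dragonflyJ  (last char: 'J')
  sorted[4] = agonflyJVS$dr  (last char: 'r')
  sorted[5] = dragonflyJVS$  (last char: '$')
  sorted[6] = flyJVS$dragon  (last char: 'n')
  sorted[7] = gonflyJVS$dra  (last char: 'a')
  sorted[8] = lyJVS$dragonf  (last char: 'f')
  sorted[9] = nflyJVS$drago  (last char: 'o')
  sorted[10] = onflyJVS$drag  (last char: 'g')
  sorted[11] = ragonflyJVS$d  (last char: 'd')
  sorted[12] = yJVS$dragonfl  (last char: 'l')
Last column: SyVJr$nafogdl
Original string S is at sorted index 5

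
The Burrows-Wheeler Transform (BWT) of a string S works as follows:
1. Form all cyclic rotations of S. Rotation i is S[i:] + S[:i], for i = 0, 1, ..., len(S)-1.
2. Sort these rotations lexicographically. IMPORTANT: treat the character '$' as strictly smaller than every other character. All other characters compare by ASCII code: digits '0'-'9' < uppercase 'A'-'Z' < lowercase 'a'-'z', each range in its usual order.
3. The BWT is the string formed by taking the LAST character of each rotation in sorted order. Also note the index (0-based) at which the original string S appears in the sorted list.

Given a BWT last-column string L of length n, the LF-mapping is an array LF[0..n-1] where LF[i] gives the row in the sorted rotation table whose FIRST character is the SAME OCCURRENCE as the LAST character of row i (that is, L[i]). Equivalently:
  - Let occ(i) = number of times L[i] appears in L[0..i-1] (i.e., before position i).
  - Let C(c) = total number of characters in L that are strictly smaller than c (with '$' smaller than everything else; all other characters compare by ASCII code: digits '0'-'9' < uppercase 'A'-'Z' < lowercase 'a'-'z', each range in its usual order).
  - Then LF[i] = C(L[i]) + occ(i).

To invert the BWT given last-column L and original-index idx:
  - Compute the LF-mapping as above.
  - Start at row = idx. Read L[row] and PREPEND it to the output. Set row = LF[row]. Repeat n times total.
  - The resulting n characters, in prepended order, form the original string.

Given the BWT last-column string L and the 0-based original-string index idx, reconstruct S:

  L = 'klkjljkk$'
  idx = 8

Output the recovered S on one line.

LF mapping: 3 7 4 1 8 2 5 6 0
Walk LF starting at row 8, prepending L[row]:
  step 1: row=8, L[8]='$', prepend. Next row=LF[8]=0
  step 2: row=0, L[0]='k', prepend. Next row=LF[0]=3
  step 3: row=3, L[3]='j', prepend. Next row=LF[3]=1
  step 4: row=1, L[1]='l', prepend. Next row=LF[1]=7
  step 5: row=7, L[7]='k', prepend. Next row=LF[7]=6
  step 6: row=6, L[6]='k', prepend. Next row=LF[6]=5
  step 7: row=5, L[5]='j', prepend. Next row=LF[5]=2
  step 8: row=2, L[2]='k', prepend. Next row=LF[2]=4
  step 9: row=4, L[4]='l', prepend. Next row=LF[4]=8
Reversed output: lkjkkljk$

Answer: lkjkkljk$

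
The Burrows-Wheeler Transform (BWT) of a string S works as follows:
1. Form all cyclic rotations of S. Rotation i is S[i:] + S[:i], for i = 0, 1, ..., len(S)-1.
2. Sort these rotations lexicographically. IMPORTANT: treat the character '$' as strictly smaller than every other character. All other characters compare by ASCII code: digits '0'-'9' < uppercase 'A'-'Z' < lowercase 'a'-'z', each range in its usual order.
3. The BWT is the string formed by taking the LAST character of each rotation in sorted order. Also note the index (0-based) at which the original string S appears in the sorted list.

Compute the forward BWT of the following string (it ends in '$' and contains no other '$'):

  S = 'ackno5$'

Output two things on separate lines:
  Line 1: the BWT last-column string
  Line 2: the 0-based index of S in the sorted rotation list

Answer: 5o$ackn
2

Derivation:
All 7 rotations (rotation i = S[i:]+S[:i]):
  rot[0] = ackno5$
  rot[1] = ckno5$a
  rot[2] = kno5$ac
  rot[3] = no5$ack
  rot[4] = o5$ackn
  rot[5] = 5$ackno
  rot[6] = $ackno5
Sorted (with $ < everything):
  sorted[0] = $ackno5  (last char: '5')
  sorted[1] = 5$ackno  (last char: 'o')
  sorted[2] = ackno5$  (last char: '$')
  sorted[3] = ckno5$a  (last char: 'a')
  sorted[4] = kno5$ac  (last char: 'c')
  sorted[5] = no5$ack  (last char: 'k')
  sorted[6] = o5$ackn  (last char: 'n')
Last column: 5o$ackn
Original string S is at sorted index 2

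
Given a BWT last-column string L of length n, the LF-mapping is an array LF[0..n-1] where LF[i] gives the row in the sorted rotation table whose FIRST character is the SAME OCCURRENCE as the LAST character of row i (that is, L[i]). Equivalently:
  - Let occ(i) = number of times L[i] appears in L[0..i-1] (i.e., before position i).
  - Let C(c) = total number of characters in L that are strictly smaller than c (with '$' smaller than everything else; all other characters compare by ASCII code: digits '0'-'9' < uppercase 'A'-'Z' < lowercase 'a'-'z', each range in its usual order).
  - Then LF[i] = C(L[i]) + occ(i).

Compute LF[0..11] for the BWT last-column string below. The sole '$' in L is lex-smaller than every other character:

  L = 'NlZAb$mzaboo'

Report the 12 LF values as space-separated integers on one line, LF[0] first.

Char counts: '$':1, 'A':1, 'N':1, 'Z':1, 'a':1, 'b':2, 'l':1, 'm':1, 'o':2, 'z':1
C (first-col start): C('$')=0, C('A')=1, C('N')=2, C('Z')=3, C('a')=4, C('b')=5, C('l')=7, C('m')=8, C('o')=9, C('z')=11
L[0]='N': occ=0, LF[0]=C('N')+0=2+0=2
L[1]='l': occ=0, LF[1]=C('l')+0=7+0=7
L[2]='Z': occ=0, LF[2]=C('Z')+0=3+0=3
L[3]='A': occ=0, LF[3]=C('A')+0=1+0=1
L[4]='b': occ=0, LF[4]=C('b')+0=5+0=5
L[5]='$': occ=0, LF[5]=C('$')+0=0+0=0
L[6]='m': occ=0, LF[6]=C('m')+0=8+0=8
L[7]='z': occ=0, LF[7]=C('z')+0=11+0=11
L[8]='a': occ=0, LF[8]=C('a')+0=4+0=4
L[9]='b': occ=1, LF[9]=C('b')+1=5+1=6
L[10]='o': occ=0, LF[10]=C('o')+0=9+0=9
L[11]='o': occ=1, LF[11]=C('o')+1=9+1=10

Answer: 2 7 3 1 5 0 8 11 4 6 9 10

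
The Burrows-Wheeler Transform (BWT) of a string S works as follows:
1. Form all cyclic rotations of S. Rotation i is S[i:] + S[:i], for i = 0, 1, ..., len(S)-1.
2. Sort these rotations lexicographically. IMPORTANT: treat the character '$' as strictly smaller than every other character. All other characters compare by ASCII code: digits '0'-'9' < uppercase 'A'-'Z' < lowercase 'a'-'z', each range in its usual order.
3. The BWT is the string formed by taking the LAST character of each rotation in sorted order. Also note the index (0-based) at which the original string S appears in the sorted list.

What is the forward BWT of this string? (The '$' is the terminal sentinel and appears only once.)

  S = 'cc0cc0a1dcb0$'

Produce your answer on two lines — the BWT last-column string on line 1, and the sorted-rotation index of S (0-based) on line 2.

Answer: 0bcca0cccd0$1
11

Derivation:
All 13 rotations (rotation i = S[i:]+S[:i]):
  rot[0] = cc0cc0a1dcb0$
  rot[1] = c0cc0a1dcb0$c
  rot[2] = 0cc0a1dcb0$cc
  rot[3] = cc0a1dcb0$cc0
  rot[4] = c0a1dcb0$cc0c
  rot[5] = 0a1dcb0$cc0cc
  rot[6] = a1dcb0$cc0cc0
  rot[7] = 1dcb0$cc0cc0a
  rot[8] = dcb0$cc0cc0a1
  rot[9] = cb0$cc0cc0a1d
  rot[10] = b0$cc0cc0a1dc
  rot[11] = 0$cc0cc0a1dcb
  rot[12] = $cc0cc0a1dcb0
Sorted (with $ < everything):
  sorted[0] = $cc0cc0a1dcb0  (last char: '0')
  sorted[1] = 0$cc0cc0a1dcb  (last char: 'b')
  sorted[2] = 0a1dcb0$cc0cc  (last char: 'c')
  sorted[3] = 0cc0a1dcb0$cc  (last char: 'c')
  sorted[4] = 1dcb0$cc0cc0a  (last char: 'a')
  sorted[5] = a1dcb0$cc0cc0  (last char: '0')
  sorted[6] = b0$cc0cc0a1dc  (last char: 'c')
  sorted[7] = c0a1dcb0$cc0c  (last char: 'c')
  sorted[8] = c0cc0a1dcb0$c  (last char: 'c')
  sorted[9] = cb0$cc0cc0a1d  (last char: 'd')
  sorted[10] = cc0a1dcb0$cc0  (last char: '0')
  sorted[11] = cc0cc0a1dcb0$  (last char: '$')
  sorted[12] = dcb0$cc0cc0a1  (last char: '1')
Last column: 0bcca0cccd0$1
Original string S is at sorted index 11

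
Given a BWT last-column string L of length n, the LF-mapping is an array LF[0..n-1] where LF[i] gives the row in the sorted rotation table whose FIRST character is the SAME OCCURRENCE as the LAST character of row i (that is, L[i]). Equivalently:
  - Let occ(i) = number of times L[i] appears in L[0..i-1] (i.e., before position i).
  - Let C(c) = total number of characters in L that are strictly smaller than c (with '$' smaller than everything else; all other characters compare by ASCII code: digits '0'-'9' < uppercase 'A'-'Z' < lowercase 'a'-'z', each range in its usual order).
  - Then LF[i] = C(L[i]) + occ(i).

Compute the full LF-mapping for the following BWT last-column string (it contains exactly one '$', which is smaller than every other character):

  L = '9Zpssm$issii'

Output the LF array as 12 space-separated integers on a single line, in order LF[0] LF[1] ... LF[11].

Answer: 1 2 7 8 9 6 0 3 10 11 4 5

Derivation:
Char counts: '$':1, '9':1, 'Z':1, 'i':3, 'm':1, 'p':1, 's':4
C (first-col start): C('$')=0, C('9')=1, C('Z')=2, C('i')=3, C('m')=6, C('p')=7, C('s')=8
L[0]='9': occ=0, LF[0]=C('9')+0=1+0=1
L[1]='Z': occ=0, LF[1]=C('Z')+0=2+0=2
L[2]='p': occ=0, LF[2]=C('p')+0=7+0=7
L[3]='s': occ=0, LF[3]=C('s')+0=8+0=8
L[4]='s': occ=1, LF[4]=C('s')+1=8+1=9
L[5]='m': occ=0, LF[5]=C('m')+0=6+0=6
L[6]='$': occ=0, LF[6]=C('$')+0=0+0=0
L[7]='i': occ=0, LF[7]=C('i')+0=3+0=3
L[8]='s': occ=2, LF[8]=C('s')+2=8+2=10
L[9]='s': occ=3, LF[9]=C('s')+3=8+3=11
L[10]='i': occ=1, LF[10]=C('i')+1=3+1=4
L[11]='i': occ=2, LF[11]=C('i')+2=3+2=5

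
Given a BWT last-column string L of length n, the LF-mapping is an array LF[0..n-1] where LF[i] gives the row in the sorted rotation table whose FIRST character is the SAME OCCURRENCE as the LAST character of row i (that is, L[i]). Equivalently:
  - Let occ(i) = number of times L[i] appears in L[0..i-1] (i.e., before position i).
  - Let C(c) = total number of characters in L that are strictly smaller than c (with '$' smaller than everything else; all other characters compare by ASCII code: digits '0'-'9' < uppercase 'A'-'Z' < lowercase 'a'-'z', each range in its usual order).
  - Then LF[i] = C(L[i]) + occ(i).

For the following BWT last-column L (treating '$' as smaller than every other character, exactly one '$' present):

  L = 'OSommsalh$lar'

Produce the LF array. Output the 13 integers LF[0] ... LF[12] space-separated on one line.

Char counts: '$':1, 'O':1, 'S':1, 'a':2, 'h':1, 'l':2, 'm':2, 'o':1, 'r':1, 's':1
C (first-col start): C('$')=0, C('O')=1, C('S')=2, C('a')=3, C('h')=5, C('l')=6, C('m')=8, C('o')=10, C('r')=11, C('s')=12
L[0]='O': occ=0, LF[0]=C('O')+0=1+0=1
L[1]='S': occ=0, LF[1]=C('S')+0=2+0=2
L[2]='o': occ=0, LF[2]=C('o')+0=10+0=10
L[3]='m': occ=0, LF[3]=C('m')+0=8+0=8
L[4]='m': occ=1, LF[4]=C('m')+1=8+1=9
L[5]='s': occ=0, LF[5]=C('s')+0=12+0=12
L[6]='a': occ=0, LF[6]=C('a')+0=3+0=3
L[7]='l': occ=0, LF[7]=C('l')+0=6+0=6
L[8]='h': occ=0, LF[8]=C('h')+0=5+0=5
L[9]='$': occ=0, LF[9]=C('$')+0=0+0=0
L[10]='l': occ=1, LF[10]=C('l')+1=6+1=7
L[11]='a': occ=1, LF[11]=C('a')+1=3+1=4
L[12]='r': occ=0, LF[12]=C('r')+0=11+0=11

Answer: 1 2 10 8 9 12 3 6 5 0 7 4 11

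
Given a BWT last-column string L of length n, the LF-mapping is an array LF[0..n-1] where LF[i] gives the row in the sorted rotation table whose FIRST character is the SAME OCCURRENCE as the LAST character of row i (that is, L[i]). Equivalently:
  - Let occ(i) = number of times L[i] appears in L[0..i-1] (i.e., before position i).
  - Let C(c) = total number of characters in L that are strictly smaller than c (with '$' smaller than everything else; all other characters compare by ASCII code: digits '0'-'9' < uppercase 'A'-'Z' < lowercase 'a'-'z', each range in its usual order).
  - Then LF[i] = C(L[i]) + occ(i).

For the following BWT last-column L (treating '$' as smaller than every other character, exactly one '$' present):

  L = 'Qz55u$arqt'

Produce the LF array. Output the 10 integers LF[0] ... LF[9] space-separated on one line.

Char counts: '$':1, '5':2, 'Q':1, 'a':1, 'q':1, 'r':1, 't':1, 'u':1, 'z':1
C (first-col start): C('$')=0, C('5')=1, C('Q')=3, C('a')=4, C('q')=5, C('r')=6, C('t')=7, C('u')=8, C('z')=9
L[0]='Q': occ=0, LF[0]=C('Q')+0=3+0=3
L[1]='z': occ=0, LF[1]=C('z')+0=9+0=9
L[2]='5': occ=0, LF[2]=C('5')+0=1+0=1
L[3]='5': occ=1, LF[3]=C('5')+1=1+1=2
L[4]='u': occ=0, LF[4]=C('u')+0=8+0=8
L[5]='$': occ=0, LF[5]=C('$')+0=0+0=0
L[6]='a': occ=0, LF[6]=C('a')+0=4+0=4
L[7]='r': occ=0, LF[7]=C('r')+0=6+0=6
L[8]='q': occ=0, LF[8]=C('q')+0=5+0=5
L[9]='t': occ=0, LF[9]=C('t')+0=7+0=7

Answer: 3 9 1 2 8 0 4 6 5 7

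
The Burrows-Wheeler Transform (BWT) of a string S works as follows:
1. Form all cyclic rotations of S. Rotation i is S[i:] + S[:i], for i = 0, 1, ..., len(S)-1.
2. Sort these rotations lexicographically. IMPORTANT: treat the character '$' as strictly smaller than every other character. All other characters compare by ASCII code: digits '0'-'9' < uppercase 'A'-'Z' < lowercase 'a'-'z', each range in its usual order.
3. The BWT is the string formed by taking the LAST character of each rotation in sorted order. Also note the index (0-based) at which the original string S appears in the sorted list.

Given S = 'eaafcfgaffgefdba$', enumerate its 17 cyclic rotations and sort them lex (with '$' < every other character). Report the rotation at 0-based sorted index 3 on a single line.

All 17 rotations (rotation i = S[i:]+S[:i]):
  rot[0] = eaafcfgaffgefdba$
  rot[1] = aafcfgaffgefdba$e
  rot[2] = afcfgaffgefdba$ea
  rot[3] = fcfgaffgefdba$eaa
  rot[4] = cfgaffgefdba$eaaf
  rot[5] = fgaffgefdba$eaafc
  rot[6] = gaffgefdba$eaafcf
  rot[7] = affgefdba$eaafcfg
  rot[8] = ffgefdba$eaafcfga
  rot[9] = fgefdba$eaafcfgaf
  rot[10] = gefdba$eaafcfgaff
  rot[11] = efdba$eaafcfgaffg
  rot[12] = fdba$eaafcfgaffge
  rot[13] = dba$eaafcfgaffgef
  rot[14] = ba$eaafcfgaffgefd
  rot[15] = a$eaafcfgaffgefdb
  rot[16] = $eaafcfgaffgefdba
Sorted (with $ < everything):
  sorted[0] = $eaafcfgaffgefdba
  sorted[1] = a$eaafcfgaffgefdb
  sorted[2] = aafcfgaffgefdba$e
  sorted[3] = afcfgaffgefdba$ea
  sorted[4] = affgefdba$eaafcfg
  sorted[5] = ba$eaafcfgaffgefd
  sorted[6] = cfgaffgefdba$eaaf
  sorted[7] = dba$eaafcfgaffgef
  sorted[8] = eaafcfgaffgefdba$
  sorted[9] = efdba$eaafcfgaffg
  sorted[10] = fcfgaffgefdba$eaa
  sorted[11] = fdba$eaafcfgaffge
  sorted[12] = ffgefdba$eaafcfga
  sorted[13] = fgaffgefdba$eaafc
  sorted[14] = fgefdba$eaafcfgaf
  sorted[15] = gaffgefdba$eaafcf
  sorted[16] = gefdba$eaafcfgaff
sorted[3] = afcfgaffgefdba$ea

Answer: afcfgaffgefdba$ea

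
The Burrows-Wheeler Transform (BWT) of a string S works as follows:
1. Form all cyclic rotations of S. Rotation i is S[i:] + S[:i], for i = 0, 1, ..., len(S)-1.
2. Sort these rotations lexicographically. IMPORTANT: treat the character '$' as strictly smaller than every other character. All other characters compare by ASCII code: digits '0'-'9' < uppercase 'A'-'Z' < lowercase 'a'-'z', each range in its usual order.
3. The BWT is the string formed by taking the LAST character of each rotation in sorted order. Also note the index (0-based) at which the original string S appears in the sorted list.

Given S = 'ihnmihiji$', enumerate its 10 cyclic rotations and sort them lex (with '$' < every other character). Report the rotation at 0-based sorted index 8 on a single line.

Answer: mihiji$ihn

Derivation:
All 10 rotations (rotation i = S[i:]+S[:i]):
  rot[0] = ihnmihiji$
  rot[1] = hnmihiji$i
  rot[2] = nmihiji$ih
  rot[3] = mihiji$ihn
  rot[4] = ihiji$ihnm
  rot[5] = hiji$ihnmi
  rot[6] = iji$ihnmih
  rot[7] = ji$ihnmihi
  rot[8] = i$ihnmihij
  rot[9] = $ihnmihiji
Sorted (with $ < everything):
  sorted[0] = $ihnmihiji
  sorted[1] = hiji$ihnmi
  sorted[2] = hnmihiji$i
  sorted[3] = i$ihnmihij
  sorted[4] = ihiji$ihnm
  sorted[5] = ihnmihiji$
  sorted[6] = iji$ihnmih
  sorted[7] = ji$ihnmihi
  sorted[8] = mihiji$ihn
  sorted[9] = nmihiji$ih
sorted[8] = mihiji$ihn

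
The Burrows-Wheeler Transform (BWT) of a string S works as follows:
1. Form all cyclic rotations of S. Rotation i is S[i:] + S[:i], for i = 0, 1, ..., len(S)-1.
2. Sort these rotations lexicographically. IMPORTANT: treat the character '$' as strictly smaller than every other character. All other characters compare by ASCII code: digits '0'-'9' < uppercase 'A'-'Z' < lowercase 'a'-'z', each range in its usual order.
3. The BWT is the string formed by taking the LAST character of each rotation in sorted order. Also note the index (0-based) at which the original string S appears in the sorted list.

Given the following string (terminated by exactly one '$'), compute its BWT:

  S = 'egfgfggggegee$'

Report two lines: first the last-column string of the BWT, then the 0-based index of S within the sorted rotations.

Answer: eegg$ggegefggf
4

Derivation:
All 14 rotations (rotation i = S[i:]+S[:i]):
  rot[0] = egfgfggggegee$
  rot[1] = gfgfggggegee$e
  rot[2] = fgfggggegee$eg
  rot[3] = gfggggegee$egf
  rot[4] = fggggegee$egfg
  rot[5] = ggggegee$egfgf
  rot[6] = gggegee$egfgfg
  rot[7] = ggegee$egfgfgg
  rot[8] = gegee$egfgfggg
  rot[9] = egee$egfgfgggg
  rot[10] = gee$egfgfgggge
  rot[11] = ee$egfgfggggeg
  rot[12] = e$egfgfggggege
  rot[13] = $egfgfggggegee
Sorted (with $ < everything):
  sorted[0] = $egfgfggggegee  (last char: 'e')
  sorted[1] = e$egfgfggggege  (last char: 'e')
  sorted[2] = ee$egfgfggggeg  (last char: 'g')
  sorted[3] = egee$egfgfgggg  (last char: 'g')
  sorted[4] = egfgfggggegee$  (last char: '$')
  sorted[5] = fgfggggegee$eg  (last char: 'g')
  sorted[6] = fggggegee$egfg  (last char: 'g')
  sorted[7] = gee$egfgfgggge  (last char: 'e')
  sorted[8] = gegee$egfgfggg  (last char: 'g')
  sorted[9] = gfgfggggegee$e  (last char: 'e')
  sorted[10] = gfggggegee$egf  (last char: 'f')
  sorted[11] = ggegee$egfgfgg  (last char: 'g')
  sorted[12] = gggegee$egfgfg  (last char: 'g')
  sorted[13] = ggggegee$egfgf  (last char: 'f')
Last column: eegg$ggegefggf
Original string S is at sorted index 4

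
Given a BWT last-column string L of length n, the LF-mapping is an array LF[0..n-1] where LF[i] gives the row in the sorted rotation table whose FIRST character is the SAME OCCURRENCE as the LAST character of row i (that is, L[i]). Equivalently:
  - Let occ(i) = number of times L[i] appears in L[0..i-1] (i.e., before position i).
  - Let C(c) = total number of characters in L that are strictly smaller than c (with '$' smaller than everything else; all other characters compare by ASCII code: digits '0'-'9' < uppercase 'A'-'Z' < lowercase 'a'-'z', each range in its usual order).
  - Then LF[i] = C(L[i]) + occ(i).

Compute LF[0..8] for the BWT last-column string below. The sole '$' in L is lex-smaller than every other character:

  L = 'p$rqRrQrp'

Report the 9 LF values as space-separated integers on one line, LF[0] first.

Char counts: '$':1, 'Q':1, 'R':1, 'p':2, 'q':1, 'r':3
C (first-col start): C('$')=0, C('Q')=1, C('R')=2, C('p')=3, C('q')=5, C('r')=6
L[0]='p': occ=0, LF[0]=C('p')+0=3+0=3
L[1]='$': occ=0, LF[1]=C('$')+0=0+0=0
L[2]='r': occ=0, LF[2]=C('r')+0=6+0=6
L[3]='q': occ=0, LF[3]=C('q')+0=5+0=5
L[4]='R': occ=0, LF[4]=C('R')+0=2+0=2
L[5]='r': occ=1, LF[5]=C('r')+1=6+1=7
L[6]='Q': occ=0, LF[6]=C('Q')+0=1+0=1
L[7]='r': occ=2, LF[7]=C('r')+2=6+2=8
L[8]='p': occ=1, LF[8]=C('p')+1=3+1=4

Answer: 3 0 6 5 2 7 1 8 4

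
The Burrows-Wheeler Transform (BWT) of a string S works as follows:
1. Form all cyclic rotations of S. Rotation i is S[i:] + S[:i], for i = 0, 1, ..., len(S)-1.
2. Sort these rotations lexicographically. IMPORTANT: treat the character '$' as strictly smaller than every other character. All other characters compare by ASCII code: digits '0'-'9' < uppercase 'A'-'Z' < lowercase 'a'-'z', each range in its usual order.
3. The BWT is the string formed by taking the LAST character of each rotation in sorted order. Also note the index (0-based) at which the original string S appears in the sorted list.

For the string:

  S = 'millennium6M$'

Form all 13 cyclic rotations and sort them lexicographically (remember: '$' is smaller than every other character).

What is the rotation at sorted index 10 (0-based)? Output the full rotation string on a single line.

Answer: nium6M$millen

Derivation:
All 13 rotations (rotation i = S[i:]+S[:i]):
  rot[0] = millennium6M$
  rot[1] = illennium6M$m
  rot[2] = llennium6M$mi
  rot[3] = lennium6M$mil
  rot[4] = ennium6M$mill
  rot[5] = nnium6M$mille
  rot[6] = nium6M$millen
  rot[7] = ium6M$millenn
  rot[8] = um6M$millenni
  rot[9] = m6M$millenniu
  rot[10] = 6M$millennium
  rot[11] = M$millennium6
  rot[12] = $millennium6M
Sorted (with $ < everything):
  sorted[0] = $millennium6M
  sorted[1] = 6M$millennium
  sorted[2] = M$millennium6
  sorted[3] = ennium6M$mill
  sorted[4] = illennium6M$m
  sorted[5] = ium6M$millenn
  sorted[6] = lennium6M$mil
  sorted[7] = llennium6M$mi
  sorted[8] = m6M$millenniu
  sorted[9] = millennium6M$
  sorted[10] = nium6M$millen
  sorted[11] = nnium6M$mille
  sorted[12] = um6M$millenni
sorted[10] = nium6M$millen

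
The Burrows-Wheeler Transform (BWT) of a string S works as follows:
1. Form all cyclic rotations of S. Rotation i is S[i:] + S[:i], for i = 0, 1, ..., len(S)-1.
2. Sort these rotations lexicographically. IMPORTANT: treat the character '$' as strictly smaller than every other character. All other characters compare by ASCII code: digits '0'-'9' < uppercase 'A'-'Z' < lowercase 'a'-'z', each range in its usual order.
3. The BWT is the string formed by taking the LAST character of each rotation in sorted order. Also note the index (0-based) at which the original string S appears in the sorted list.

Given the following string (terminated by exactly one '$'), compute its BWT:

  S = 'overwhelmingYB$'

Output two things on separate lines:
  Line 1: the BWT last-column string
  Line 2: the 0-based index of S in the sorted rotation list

All 15 rotations (rotation i = S[i:]+S[:i]):
  rot[0] = overwhelmingYB$
  rot[1] = verwhelmingYB$o
  rot[2] = erwhelmingYB$ov
  rot[3] = rwhelmingYB$ove
  rot[4] = whelmingYB$over
  rot[5] = helmingYB$overw
  rot[6] = elmingYB$overwh
  rot[7] = lmingYB$overwhe
  rot[8] = mingYB$overwhel
  rot[9] = ingYB$overwhelm
  rot[10] = ngYB$overwhelmi
  rot[11] = gYB$overwhelmin
  rot[12] = YB$overwhelming
  rot[13] = B$overwhelmingY
  rot[14] = $overwhelmingYB
Sorted (with $ < everything):
  sorted[0] = $overwhelmingYB  (last char: 'B')
  sorted[1] = B$overwhelmingY  (last char: 'Y')
  sorted[2] = YB$overwhelming  (last char: 'g')
  sorted[3] = elmingYB$overwh  (last char: 'h')
  sorted[4] = erwhelmingYB$ov  (last char: 'v')
  sorted[5] = gYB$overwhelmin  (last char: 'n')
  sorted[6] = helmingYB$overw  (last char: 'w')
  sorted[7] = ingYB$overwhelm  (last char: 'm')
  sorted[8] = lmingYB$overwhe  (last char: 'e')
  sorted[9] = mingYB$overwhel  (last char: 'l')
  sorted[10] = ngYB$overwhelmi  (last char: 'i')
  sorted[11] = overwhelmingYB$  (last char: '$')
  sorted[12] = rwhelmingYB$ove  (last char: 'e')
  sorted[13] = verwhelmingYB$o  (last char: 'o')
  sorted[14] = whelmingYB$over  (last char: 'r')
Last column: BYghvnwmeli$eor
Original string S is at sorted index 11

Answer: BYghvnwmeli$eor
11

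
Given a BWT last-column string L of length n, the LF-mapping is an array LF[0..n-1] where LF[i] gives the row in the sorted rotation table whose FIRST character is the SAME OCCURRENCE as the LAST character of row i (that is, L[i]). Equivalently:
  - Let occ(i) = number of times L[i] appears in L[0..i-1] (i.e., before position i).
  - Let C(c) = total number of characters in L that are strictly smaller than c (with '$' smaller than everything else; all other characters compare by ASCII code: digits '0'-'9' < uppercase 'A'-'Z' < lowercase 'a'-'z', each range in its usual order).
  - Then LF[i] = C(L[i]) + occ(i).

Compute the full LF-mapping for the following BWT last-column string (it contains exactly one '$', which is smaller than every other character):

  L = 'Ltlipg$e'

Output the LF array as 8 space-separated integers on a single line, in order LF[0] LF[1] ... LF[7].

Answer: 1 7 5 4 6 3 0 2

Derivation:
Char counts: '$':1, 'L':1, 'e':1, 'g':1, 'i':1, 'l':1, 'p':1, 't':1
C (first-col start): C('$')=0, C('L')=1, C('e')=2, C('g')=3, C('i')=4, C('l')=5, C('p')=6, C('t')=7
L[0]='L': occ=0, LF[0]=C('L')+0=1+0=1
L[1]='t': occ=0, LF[1]=C('t')+0=7+0=7
L[2]='l': occ=0, LF[2]=C('l')+0=5+0=5
L[3]='i': occ=0, LF[3]=C('i')+0=4+0=4
L[4]='p': occ=0, LF[4]=C('p')+0=6+0=6
L[5]='g': occ=0, LF[5]=C('g')+0=3+0=3
L[6]='$': occ=0, LF[6]=C('$')+0=0+0=0
L[7]='e': occ=0, LF[7]=C('e')+0=2+0=2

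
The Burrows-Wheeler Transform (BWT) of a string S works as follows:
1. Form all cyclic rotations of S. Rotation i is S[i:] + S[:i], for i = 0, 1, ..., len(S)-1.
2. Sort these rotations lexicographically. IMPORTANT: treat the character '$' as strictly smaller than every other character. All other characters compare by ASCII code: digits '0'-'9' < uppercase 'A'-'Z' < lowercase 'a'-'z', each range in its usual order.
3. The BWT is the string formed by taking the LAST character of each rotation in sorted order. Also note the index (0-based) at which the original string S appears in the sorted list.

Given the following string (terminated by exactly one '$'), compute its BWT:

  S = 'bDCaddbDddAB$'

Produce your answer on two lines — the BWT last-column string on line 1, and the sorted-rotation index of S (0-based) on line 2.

Answer: BdADbbC$dddDa
7

Derivation:
All 13 rotations (rotation i = S[i:]+S[:i]):
  rot[0] = bDCaddbDddAB$
  rot[1] = DCaddbDddAB$b
  rot[2] = CaddbDddAB$bD
  rot[3] = addbDddAB$bDC
  rot[4] = ddbDddAB$bDCa
  rot[5] = dbDddAB$bDCad
  rot[6] = bDddAB$bDCadd
  rot[7] = DddAB$bDCaddb
  rot[8] = ddAB$bDCaddbD
  rot[9] = dAB$bDCaddbDd
  rot[10] = AB$bDCaddbDdd
  rot[11] = B$bDCaddbDddA
  rot[12] = $bDCaddbDddAB
Sorted (with $ < everything):
  sorted[0] = $bDCaddbDddAB  (last char: 'B')
  sorted[1] = AB$bDCaddbDdd  (last char: 'd')
  sorted[2] = B$bDCaddbDddA  (last char: 'A')
  sorted[3] = CaddbDddAB$bD  (last char: 'D')
  sorted[4] = DCaddbDddAB$b  (last char: 'b')
  sorted[5] = DddAB$bDCaddb  (last char: 'b')
  sorted[6] = addbDddAB$bDC  (last char: 'C')
  sorted[7] = bDCaddbDddAB$  (last char: '$')
  sorted[8] = bDddAB$bDCadd  (last char: 'd')
  sorted[9] = dAB$bDCaddbDd  (last char: 'd')
  sorted[10] = dbDddAB$bDCad  (last char: 'd')
  sorted[11] = ddAB$bDCaddbD  (last char: 'D')
  sorted[12] = ddbDddAB$bDCa  (last char: 'a')
Last column: BdADbbC$dddDa
Original string S is at sorted index 7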